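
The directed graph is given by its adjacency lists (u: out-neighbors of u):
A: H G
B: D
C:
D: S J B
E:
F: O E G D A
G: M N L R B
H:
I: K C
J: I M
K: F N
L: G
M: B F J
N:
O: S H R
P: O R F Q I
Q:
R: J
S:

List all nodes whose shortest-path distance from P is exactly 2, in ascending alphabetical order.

A, C, D, E, G, H, J, K, S

Level 0: P
Level 1: F, I, O, Q, R
Level 2: A, C, D, E, G, H, J, K, S
Level 3: B, L, M, N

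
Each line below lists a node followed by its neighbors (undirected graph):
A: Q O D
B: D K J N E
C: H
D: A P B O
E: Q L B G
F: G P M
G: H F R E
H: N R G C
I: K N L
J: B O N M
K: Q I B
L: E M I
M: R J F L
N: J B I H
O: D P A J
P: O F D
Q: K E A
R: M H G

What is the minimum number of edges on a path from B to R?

3

Level 0: B
Level 1: D, E, J, K, N
Level 2: A, G, H, I, L, M, O, P, Q
Level 3: C, F, R
R first appears at level 3.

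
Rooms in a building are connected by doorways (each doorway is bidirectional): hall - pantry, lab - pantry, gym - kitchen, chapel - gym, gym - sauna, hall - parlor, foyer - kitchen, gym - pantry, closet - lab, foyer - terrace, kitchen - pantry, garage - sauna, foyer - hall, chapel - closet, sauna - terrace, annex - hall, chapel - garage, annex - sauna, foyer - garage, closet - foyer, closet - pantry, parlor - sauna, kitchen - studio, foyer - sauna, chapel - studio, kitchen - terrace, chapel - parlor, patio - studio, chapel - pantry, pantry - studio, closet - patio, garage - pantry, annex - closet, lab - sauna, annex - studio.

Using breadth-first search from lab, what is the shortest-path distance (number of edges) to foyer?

2

Level 0: lab
Level 1: closet, pantry, sauna
Level 2: annex, chapel, foyer, garage, gym, hall, kitchen, parlor, patio, studio, terrace
foyer first appears at level 2.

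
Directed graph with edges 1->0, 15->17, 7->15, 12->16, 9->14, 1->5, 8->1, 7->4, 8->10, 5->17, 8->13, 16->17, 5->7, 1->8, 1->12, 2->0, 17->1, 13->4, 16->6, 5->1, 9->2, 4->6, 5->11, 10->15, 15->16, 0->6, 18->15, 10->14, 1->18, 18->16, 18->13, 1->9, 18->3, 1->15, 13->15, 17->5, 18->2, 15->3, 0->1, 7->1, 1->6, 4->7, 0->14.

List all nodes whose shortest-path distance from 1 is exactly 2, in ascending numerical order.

2, 3, 7, 10, 11, 13, 14, 16, 17

Level 0: 1
Level 1: 0, 5, 6, 8, 9, 12, 15, 18
Level 2: 2, 3, 7, 10, 11, 13, 14, 16, 17
Level 3: 4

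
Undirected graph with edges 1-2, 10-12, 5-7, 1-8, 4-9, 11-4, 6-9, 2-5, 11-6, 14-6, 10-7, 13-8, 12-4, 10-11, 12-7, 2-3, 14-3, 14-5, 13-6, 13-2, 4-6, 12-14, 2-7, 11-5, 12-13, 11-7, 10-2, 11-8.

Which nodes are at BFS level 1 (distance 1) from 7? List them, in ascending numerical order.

Level 0: 7
Level 1: 2, 5, 10, 11, 12
Level 2: 1, 3, 4, 6, 8, 13, 14
Level 3: 9

2, 5, 10, 11, 12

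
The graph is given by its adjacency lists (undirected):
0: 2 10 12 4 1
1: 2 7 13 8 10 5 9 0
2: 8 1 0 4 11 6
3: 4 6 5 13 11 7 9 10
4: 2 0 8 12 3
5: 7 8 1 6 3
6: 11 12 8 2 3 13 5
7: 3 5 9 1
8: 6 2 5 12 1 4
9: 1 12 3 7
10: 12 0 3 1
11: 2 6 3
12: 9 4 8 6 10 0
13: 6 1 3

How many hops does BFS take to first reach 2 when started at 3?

2

Level 0: 3
Level 1: 4, 5, 6, 7, 9, 10, 11, 13
Level 2: 0, 1, 2, 8, 12
2 first appears at level 2.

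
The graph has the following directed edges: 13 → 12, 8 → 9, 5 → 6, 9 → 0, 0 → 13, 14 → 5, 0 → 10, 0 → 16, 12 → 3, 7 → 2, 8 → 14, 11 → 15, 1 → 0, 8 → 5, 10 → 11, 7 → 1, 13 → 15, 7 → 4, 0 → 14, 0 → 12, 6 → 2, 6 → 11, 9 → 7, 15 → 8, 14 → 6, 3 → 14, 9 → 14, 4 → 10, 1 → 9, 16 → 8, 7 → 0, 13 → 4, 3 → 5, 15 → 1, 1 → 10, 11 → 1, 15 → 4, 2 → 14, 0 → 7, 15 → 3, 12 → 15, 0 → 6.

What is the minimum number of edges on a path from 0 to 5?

2

Level 0: 0
Level 1: 6, 7, 10, 12, 13, 14, 16
Level 2: 1, 2, 3, 4, 5, 8, 11, 15
Level 3: 9
5 first appears at level 2.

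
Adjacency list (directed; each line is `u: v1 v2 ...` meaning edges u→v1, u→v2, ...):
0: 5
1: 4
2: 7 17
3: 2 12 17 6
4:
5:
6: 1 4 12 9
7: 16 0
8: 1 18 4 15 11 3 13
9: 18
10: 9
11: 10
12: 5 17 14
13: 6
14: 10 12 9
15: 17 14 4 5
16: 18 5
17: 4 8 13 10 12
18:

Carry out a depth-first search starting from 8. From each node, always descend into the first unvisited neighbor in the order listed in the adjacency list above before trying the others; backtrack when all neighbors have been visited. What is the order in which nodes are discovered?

8 -> 1 -> 4 -> 18 -> 15 -> 17 -> 13 -> 6 -> 12 -> 5 -> 14 -> 10 -> 9 -> 11 -> 3 -> 2 -> 7 -> 16 -> 0

Visit 8
8 → 1
1 → 4
8 → 18
8 → 15
15 → 17
17 → 13
13 → 6
6 → 12
12 → 5
12 → 14
14 → 10
10 → 9
8 → 11
8 → 3
3 → 2
2 → 7
7 → 16
7 → 0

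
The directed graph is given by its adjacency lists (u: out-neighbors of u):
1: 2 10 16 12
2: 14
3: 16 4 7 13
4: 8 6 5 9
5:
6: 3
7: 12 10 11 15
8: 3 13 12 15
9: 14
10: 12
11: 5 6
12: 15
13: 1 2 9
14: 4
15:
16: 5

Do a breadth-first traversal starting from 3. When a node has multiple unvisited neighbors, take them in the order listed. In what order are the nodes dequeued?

3, 16, 4, 7, 13, 5, 8, 6, 9, 12, 10, 11, 15, 1, 2, 14

Visit 3; enqueue 16, 4, 7, 13 → queue [16, 4, 7, 13]
Visit 16; enqueue 5 → queue [4, 7, 13, 5]
Visit 4; enqueue 8, 6, 9 → queue [7, 13, 5, 8, 6, 9]
Visit 7; enqueue 12, 10, 11, 15 → queue [13, 5, 8, 6, 9, 12, 10, 11, 15]
Visit 13; enqueue 1, 2 → queue [5, 8, 6, 9, 12, 10, 11, 15, 1, 2]
Visit 5 → queue [8, 6, 9, 12, 10, 11, 15, 1, 2]
Visit 8 → queue [6, 9, 12, 10, 11, 15, 1, 2]
Visit 6 → queue [9, 12, 10, 11, 15, 1, 2]
Visit 9; enqueue 14 → queue [12, 10, 11, 15, 1, 2, 14]
Visit 12 → queue [10, 11, 15, 1, 2, 14]
Visit 10 → queue [11, 15, 1, 2, 14]
Visit 11 → queue [15, 1, 2, 14]
Visit 15 → queue [1, 2, 14]
Visit 1 → queue [2, 14]
Visit 2 → queue [14]
Visit 14 → queue []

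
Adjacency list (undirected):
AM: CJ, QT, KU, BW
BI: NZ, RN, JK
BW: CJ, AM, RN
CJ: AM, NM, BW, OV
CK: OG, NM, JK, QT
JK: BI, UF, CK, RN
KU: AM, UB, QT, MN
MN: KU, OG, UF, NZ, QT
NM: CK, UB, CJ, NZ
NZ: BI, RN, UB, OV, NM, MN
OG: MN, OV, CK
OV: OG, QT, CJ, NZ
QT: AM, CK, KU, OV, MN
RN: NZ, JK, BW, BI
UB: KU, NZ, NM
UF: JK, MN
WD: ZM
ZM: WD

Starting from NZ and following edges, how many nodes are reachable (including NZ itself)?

16

BFS from NZ visits: NZ, BI, RN, UB, OV, NM, MN, JK, BW, KU, OG, QT, CJ, CK, UF, AM
Reachable nodes: 16 of 18 total.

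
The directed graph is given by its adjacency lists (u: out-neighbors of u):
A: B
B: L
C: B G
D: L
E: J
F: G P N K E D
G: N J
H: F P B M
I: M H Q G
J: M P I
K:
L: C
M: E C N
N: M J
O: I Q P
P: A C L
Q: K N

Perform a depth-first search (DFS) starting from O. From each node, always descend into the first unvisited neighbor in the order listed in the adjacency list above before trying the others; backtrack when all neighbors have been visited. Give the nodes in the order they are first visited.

Visit O
O → I
I → M
M → E
E → J
J → P
P → A
A → B
B → L
L → C
C → G
G → N
I → H
H → F
F → K
F → D
I → Q

O, I, M, E, J, P, A, B, L, C, G, N, H, F, K, D, Q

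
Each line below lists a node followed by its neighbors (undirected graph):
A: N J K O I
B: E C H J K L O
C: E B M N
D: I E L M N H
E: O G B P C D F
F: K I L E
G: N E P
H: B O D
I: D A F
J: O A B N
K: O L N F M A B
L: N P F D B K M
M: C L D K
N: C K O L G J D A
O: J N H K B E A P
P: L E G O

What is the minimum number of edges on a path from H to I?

Level 0: H
Level 1: B, D, O
Level 2: A, C, E, I, J, K, L, M, N, P
Level 3: F, G
I first appears at level 2.

2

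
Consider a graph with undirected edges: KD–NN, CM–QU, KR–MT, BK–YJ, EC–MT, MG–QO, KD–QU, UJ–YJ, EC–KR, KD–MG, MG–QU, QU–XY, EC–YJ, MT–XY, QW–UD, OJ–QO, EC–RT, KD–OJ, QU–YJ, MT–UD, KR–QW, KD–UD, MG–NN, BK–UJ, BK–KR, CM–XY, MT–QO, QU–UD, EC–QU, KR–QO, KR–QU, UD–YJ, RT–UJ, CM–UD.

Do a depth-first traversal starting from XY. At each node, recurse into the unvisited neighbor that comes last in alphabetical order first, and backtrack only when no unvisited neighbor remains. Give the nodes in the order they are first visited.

XY, QU, YJ, UJ, RT, EC, MT, UD, QW, KR, QO, OJ, KD, NN, MG, BK, CM

Visit XY
XY → QU
QU → YJ
YJ → UJ
UJ → RT
RT → EC
EC → MT
MT → UD
UD → QW
QW → KR
KR → QO
QO → OJ
OJ → KD
KD → NN
NN → MG
KR → BK
UD → CM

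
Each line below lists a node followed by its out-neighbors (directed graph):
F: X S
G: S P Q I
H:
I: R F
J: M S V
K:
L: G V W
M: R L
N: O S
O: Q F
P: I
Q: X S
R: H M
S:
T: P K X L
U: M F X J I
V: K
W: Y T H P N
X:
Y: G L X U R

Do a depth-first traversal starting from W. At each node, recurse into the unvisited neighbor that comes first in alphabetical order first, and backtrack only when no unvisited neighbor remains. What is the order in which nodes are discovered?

Visit W
W → H
W → N
N → O
O → F
F → S
F → X
O → Q
W → P
P → I
I → R
R → M
M → L
L → G
L → V
V → K
W → T
W → Y
Y → U
U → J

W → H → N → O → F → S → X → Q → P → I → R → M → L → G → V → K → T → Y → U → J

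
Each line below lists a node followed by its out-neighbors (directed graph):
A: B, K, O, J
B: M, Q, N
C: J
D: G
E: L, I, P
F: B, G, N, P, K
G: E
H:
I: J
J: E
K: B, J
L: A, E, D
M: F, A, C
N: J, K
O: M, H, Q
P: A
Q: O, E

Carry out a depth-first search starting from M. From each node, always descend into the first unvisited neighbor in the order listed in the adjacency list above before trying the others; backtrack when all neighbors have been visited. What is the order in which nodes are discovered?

Visit M
M → F
F → B
B → Q
Q → O
O → H
Q → E
E → L
L → A
A → K
K → J
L → D
D → G
E → I
E → P
B → N
M → C

M -> F -> B -> Q -> O -> H -> E -> L -> A -> K -> J -> D -> G -> I -> P -> N -> C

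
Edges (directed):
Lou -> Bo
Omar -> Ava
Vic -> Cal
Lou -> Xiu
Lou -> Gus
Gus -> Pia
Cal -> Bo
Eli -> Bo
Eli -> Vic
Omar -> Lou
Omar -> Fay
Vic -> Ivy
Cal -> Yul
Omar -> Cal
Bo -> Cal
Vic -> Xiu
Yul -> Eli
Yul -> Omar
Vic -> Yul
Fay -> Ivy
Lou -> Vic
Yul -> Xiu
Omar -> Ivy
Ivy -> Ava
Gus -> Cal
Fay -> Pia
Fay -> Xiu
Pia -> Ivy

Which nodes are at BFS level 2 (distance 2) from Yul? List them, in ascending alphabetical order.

Ava, Bo, Cal, Fay, Ivy, Lou, Vic

Level 0: Yul
Level 1: Eli, Omar, Xiu
Level 2: Ava, Bo, Cal, Fay, Ivy, Lou, Vic
Level 3: Gus, Pia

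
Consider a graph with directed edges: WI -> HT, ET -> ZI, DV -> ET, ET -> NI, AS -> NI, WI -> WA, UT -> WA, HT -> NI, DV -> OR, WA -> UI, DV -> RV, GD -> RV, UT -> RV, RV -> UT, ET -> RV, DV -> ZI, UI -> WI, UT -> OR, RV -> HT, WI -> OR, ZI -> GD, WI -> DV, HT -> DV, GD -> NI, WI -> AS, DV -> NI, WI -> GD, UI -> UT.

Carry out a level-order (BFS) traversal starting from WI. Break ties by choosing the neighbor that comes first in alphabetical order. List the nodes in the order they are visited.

Visit WI; enqueue AS, DV, GD, HT, OR, WA → queue [AS, DV, GD, HT, OR, WA]
Visit AS; enqueue NI → queue [DV, GD, HT, OR, WA, NI]
Visit DV; enqueue ET, RV, ZI → queue [GD, HT, OR, WA, NI, ET, RV, ZI]
Visit GD → queue [HT, OR, WA, NI, ET, RV, ZI]
Visit HT → queue [OR, WA, NI, ET, RV, ZI]
Visit OR → queue [WA, NI, ET, RV, ZI]
Visit WA; enqueue UI → queue [NI, ET, RV, ZI, UI]
Visit NI → queue [ET, RV, ZI, UI]
Visit ET → queue [RV, ZI, UI]
Visit RV; enqueue UT → queue [ZI, UI, UT]
Visit ZI → queue [UI, UT]
Visit UI → queue [UT]
Visit UT → queue []

WI → AS → DV → GD → HT → OR → WA → NI → ET → RV → ZI → UI → UT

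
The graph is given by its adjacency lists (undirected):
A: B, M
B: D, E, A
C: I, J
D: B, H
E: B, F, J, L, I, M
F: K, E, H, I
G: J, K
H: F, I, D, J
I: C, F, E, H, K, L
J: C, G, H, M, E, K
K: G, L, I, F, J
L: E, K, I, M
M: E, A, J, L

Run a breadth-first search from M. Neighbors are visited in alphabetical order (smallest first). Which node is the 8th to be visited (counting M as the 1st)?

Visit M; enqueue A, E, J, L → queue [A, E, J, L]
Visit A; enqueue B → queue [E, J, L, B]
Visit E; enqueue F, I → queue [J, L, B, F, I]
Visit J; enqueue C, G, H, K → queue [L, B, F, I, C, G, H, K]
Visit L → queue [B, F, I, C, G, H, K]
Visit B; enqueue D → queue [F, I, C, G, H, K, D]
Visit F → queue [I, C, G, H, K, D]
Visit I → queue [C, G, H, K, D]
Visit C → queue [G, H, K, D]
Visit G → queue [H, K, D]
Visit H → queue [K, D]
Visit K → queue [D]
Visit D → queue []

Visit order: M, A, E, J, L, B, F, I, C, G, H, K, D

I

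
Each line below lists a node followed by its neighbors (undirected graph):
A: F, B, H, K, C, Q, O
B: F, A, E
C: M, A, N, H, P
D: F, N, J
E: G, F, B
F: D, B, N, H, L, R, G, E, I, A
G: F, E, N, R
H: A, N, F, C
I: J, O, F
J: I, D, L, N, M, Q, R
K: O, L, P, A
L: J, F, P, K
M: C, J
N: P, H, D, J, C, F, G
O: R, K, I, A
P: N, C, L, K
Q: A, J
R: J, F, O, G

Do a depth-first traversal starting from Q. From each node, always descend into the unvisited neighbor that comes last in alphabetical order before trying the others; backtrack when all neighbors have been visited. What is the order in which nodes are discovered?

Q J R O K P N H F L I G E B A C M D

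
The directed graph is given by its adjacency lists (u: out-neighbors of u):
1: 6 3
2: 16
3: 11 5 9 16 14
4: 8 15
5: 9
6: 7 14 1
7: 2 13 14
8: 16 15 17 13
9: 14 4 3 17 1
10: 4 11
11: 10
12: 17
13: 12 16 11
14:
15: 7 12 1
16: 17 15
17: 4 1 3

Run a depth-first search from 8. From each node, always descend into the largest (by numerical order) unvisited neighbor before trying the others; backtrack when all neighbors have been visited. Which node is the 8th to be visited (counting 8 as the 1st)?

Visit 8
8 → 17
17 → 4
4 → 15
15 → 12
15 → 7
7 → 14
7 → 13
13 → 16
13 → 11
11 → 10
7 → 2
15 → 1
1 → 6
1 → 3
3 → 9
3 → 5

Visit order: 8, 17, 4, 15, 12, 7, 14, 13, 16, 11, 10, 2, 1, 6, 3, 9, 5

13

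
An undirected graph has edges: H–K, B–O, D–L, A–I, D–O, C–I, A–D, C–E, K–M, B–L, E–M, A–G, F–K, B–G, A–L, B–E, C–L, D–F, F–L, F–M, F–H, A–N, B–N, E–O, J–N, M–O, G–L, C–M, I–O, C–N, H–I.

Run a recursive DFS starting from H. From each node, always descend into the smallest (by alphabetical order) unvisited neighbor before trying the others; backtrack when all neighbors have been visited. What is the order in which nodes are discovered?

H -> F -> D -> A -> G -> B -> E -> C -> I -> O -> M -> K -> L -> N -> J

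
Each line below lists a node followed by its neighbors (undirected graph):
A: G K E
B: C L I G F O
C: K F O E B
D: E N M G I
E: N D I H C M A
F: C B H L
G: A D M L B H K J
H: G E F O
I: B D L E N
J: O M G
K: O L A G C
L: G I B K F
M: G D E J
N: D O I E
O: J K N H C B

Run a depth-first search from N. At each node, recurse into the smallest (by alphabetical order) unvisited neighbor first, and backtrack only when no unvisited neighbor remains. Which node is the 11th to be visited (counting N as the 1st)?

Visit N
N → D
D → E
E → A
A → G
G → B
B → C
C → F
F → H
H → O
O → J
J → M
O → K
K → L
L → I

Visit order: N, D, E, A, G, B, C, F, H, O, J, M, K, L, I

J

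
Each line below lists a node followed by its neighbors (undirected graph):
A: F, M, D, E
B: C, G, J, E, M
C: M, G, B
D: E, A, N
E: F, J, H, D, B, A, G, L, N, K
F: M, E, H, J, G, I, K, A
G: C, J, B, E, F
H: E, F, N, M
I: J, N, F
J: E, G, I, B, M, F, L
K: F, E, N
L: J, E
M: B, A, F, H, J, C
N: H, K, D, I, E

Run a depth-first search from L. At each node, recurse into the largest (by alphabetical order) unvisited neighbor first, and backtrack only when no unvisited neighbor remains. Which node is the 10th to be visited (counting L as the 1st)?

Visit L
L → J
J → M
M → H
H → N
N → K
K → F
F → I
F → G
G → E
E → D
D → A
E → B
B → C

Visit order: L, J, M, H, N, K, F, I, G, E, D, A, B, C

E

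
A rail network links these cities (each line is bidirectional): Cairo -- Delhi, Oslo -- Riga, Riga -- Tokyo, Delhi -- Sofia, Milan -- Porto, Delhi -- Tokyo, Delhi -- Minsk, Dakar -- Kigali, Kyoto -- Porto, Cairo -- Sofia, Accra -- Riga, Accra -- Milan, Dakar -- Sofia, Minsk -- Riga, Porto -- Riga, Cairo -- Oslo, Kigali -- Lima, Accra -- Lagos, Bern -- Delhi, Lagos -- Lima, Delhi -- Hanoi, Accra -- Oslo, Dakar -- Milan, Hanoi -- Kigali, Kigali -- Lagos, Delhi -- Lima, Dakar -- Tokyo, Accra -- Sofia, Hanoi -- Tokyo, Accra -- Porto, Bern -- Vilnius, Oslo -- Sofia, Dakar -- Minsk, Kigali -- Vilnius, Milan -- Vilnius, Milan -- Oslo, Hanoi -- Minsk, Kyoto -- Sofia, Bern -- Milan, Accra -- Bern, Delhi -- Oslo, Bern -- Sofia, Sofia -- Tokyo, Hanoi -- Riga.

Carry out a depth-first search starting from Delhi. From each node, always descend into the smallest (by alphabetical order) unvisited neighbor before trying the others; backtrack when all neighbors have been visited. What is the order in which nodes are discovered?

Visit Delhi
Delhi → Bern
Bern → Accra
Accra → Lagos
Lagos → Kigali
Kigali → Dakar
Dakar → Milan
Milan → Oslo
Oslo → Cairo
Cairo → Sofia
Sofia → Kyoto
Kyoto → Porto
Porto → Riga
Riga → Hanoi
Hanoi → Minsk
Hanoi → Tokyo
Milan → Vilnius
Kigali → Lima

Delhi -> Bern -> Accra -> Lagos -> Kigali -> Dakar -> Milan -> Oslo -> Cairo -> Sofia -> Kyoto -> Porto -> Riga -> Hanoi -> Minsk -> Tokyo -> Vilnius -> Lima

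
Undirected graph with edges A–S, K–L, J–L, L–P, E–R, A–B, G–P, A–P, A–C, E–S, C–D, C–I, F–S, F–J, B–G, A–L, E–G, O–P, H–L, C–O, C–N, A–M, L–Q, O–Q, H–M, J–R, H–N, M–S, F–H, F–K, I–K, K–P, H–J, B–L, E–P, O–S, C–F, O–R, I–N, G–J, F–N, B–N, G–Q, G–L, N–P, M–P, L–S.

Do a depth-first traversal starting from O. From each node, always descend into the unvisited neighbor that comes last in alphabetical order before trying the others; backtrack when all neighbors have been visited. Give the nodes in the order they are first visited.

O, S, M, P, N, I, K, L, Q, G, J, R, E, H, F, C, D, A, B

Visit O
O → S
S → M
M → P
P → N
N → I
I → K
K → L
L → Q
Q → G
G → J
J → R
R → E
J → H
H → F
F → C
C → D
C → A
A → B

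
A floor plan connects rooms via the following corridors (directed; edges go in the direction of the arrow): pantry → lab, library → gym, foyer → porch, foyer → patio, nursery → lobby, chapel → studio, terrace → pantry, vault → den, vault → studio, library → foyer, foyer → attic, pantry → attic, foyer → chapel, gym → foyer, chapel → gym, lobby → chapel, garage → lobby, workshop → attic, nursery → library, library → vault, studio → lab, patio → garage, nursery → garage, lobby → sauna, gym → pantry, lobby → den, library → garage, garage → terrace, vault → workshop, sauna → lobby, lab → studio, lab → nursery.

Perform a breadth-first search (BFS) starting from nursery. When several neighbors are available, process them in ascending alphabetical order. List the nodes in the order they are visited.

Visit nursery; enqueue garage, library, lobby → queue [garage, library, lobby]
Visit garage; enqueue terrace → queue [library, lobby, terrace]
Visit library; enqueue foyer, gym, vault → queue [lobby, terrace, foyer, gym, vault]
Visit lobby; enqueue chapel, den, sauna → queue [terrace, foyer, gym, vault, chapel, den, sauna]
Visit terrace; enqueue pantry → queue [foyer, gym, vault, chapel, den, sauna, pantry]
Visit foyer; enqueue attic, patio, porch → queue [gym, vault, chapel, den, sauna, pantry, attic, patio, porch]
Visit gym → queue [vault, chapel, den, sauna, pantry, attic, patio, porch]
Visit vault; enqueue studio, workshop → queue [chapel, den, sauna, pantry, attic, patio, porch, studio, workshop]
Visit chapel → queue [den, sauna, pantry, attic, patio, porch, studio, workshop]
Visit den → queue [sauna, pantry, attic, patio, porch, studio, workshop]
Visit sauna → queue [pantry, attic, patio, porch, studio, workshop]
Visit pantry; enqueue lab → queue [attic, patio, porch, studio, workshop, lab]
Visit attic → queue [patio, porch, studio, workshop, lab]
Visit patio → queue [porch, studio, workshop, lab]
Visit porch → queue [studio, workshop, lab]
Visit studio → queue [workshop, lab]
Visit workshop → queue [lab]
Visit lab → queue []

nursery -> garage -> library -> lobby -> terrace -> foyer -> gym -> vault -> chapel -> den -> sauna -> pantry -> attic -> patio -> porch -> studio -> workshop -> lab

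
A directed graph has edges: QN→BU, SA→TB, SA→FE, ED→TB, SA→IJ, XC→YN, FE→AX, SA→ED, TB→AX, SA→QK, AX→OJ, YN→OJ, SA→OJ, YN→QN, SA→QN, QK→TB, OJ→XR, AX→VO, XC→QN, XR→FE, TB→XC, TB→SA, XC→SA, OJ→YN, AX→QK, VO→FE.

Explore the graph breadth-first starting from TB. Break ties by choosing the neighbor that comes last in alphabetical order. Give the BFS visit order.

Visit TB; enqueue XC, SA, AX → queue [XC, SA, AX]
Visit XC; enqueue YN, QN → queue [SA, AX, YN, QN]
Visit SA; enqueue QK, OJ, IJ, FE, ED → queue [AX, YN, QN, QK, OJ, IJ, FE, ED]
Visit AX; enqueue VO → queue [YN, QN, QK, OJ, IJ, FE, ED, VO]
Visit YN → queue [QN, QK, OJ, IJ, FE, ED, VO]
Visit QN; enqueue BU → queue [QK, OJ, IJ, FE, ED, VO, BU]
Visit QK → queue [OJ, IJ, FE, ED, VO, BU]
Visit OJ; enqueue XR → queue [IJ, FE, ED, VO, BU, XR]
Visit IJ → queue [FE, ED, VO, BU, XR]
Visit FE → queue [ED, VO, BU, XR]
Visit ED → queue [VO, BU, XR]
Visit VO → queue [BU, XR]
Visit BU → queue [XR]
Visit XR → queue []

TB -> XC -> SA -> AX -> YN -> QN -> QK -> OJ -> IJ -> FE -> ED -> VO -> BU -> XR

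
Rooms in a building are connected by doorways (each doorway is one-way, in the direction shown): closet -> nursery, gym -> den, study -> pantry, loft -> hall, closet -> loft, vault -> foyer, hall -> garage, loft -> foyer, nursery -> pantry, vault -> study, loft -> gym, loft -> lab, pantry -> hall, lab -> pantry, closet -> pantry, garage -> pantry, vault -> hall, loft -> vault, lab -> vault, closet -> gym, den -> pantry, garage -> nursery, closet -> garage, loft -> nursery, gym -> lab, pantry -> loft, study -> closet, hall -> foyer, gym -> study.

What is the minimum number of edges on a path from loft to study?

2

Level 0: loft
Level 1: foyer, gym, hall, lab, nursery, vault
Level 2: den, garage, pantry, study
Level 3: closet
study first appears at level 2.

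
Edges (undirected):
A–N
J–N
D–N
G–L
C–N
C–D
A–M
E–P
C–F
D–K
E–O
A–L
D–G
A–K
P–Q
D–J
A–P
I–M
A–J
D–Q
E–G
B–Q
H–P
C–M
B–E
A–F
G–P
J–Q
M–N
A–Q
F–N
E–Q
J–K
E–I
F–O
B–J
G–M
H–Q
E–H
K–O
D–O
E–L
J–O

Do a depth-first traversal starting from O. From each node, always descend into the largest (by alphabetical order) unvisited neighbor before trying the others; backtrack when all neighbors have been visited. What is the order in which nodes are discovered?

Visit O
O → K
K → J
J → Q
Q → P
P → H
H → E
E → L
L → G
G → M
M → N
N → F
F → C
C → D
F → A
M → I
E → B

O → K → J → Q → P → H → E → L → G → M → N → F → C → D → A → I → B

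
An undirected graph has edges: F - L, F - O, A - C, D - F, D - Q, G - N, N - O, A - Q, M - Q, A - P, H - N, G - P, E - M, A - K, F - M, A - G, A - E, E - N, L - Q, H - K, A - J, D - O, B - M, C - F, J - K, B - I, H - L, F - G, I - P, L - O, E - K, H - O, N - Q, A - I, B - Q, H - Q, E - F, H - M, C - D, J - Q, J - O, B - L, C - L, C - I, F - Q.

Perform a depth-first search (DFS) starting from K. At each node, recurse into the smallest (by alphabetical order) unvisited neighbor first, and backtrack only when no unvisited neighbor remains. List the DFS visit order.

K -> A -> C -> D -> F -> E -> M -> B -> I -> P -> G -> N -> H -> L -> O -> J -> Q

Visit K
K → A
A → C
C → D
D → F
F → E
E → M
M → B
B → I
I → P
P → G
G → N
N → H
H → L
L → O
O → J
J → Q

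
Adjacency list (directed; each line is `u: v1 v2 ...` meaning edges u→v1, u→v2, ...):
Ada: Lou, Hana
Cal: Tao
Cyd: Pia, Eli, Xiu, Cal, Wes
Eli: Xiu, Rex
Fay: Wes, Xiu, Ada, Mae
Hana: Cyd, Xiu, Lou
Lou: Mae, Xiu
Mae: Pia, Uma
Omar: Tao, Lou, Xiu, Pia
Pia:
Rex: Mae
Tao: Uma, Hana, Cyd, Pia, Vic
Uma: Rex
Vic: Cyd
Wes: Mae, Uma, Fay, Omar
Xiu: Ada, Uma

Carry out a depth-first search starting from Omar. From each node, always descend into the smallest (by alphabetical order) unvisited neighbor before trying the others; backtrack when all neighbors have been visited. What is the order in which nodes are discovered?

Omar → Lou → Mae → Pia → Uma → Rex → Xiu → Ada → Hana → Cyd → Cal → Tao → Vic → Eli → Wes → Fay

Visit Omar
Omar → Lou
Lou → Mae
Mae → Pia
Mae → Uma
Uma → Rex
Lou → Xiu
Xiu → Ada
Ada → Hana
Hana → Cyd
Cyd → Cal
Cal → Tao
Tao → Vic
Cyd → Eli
Cyd → Wes
Wes → Fay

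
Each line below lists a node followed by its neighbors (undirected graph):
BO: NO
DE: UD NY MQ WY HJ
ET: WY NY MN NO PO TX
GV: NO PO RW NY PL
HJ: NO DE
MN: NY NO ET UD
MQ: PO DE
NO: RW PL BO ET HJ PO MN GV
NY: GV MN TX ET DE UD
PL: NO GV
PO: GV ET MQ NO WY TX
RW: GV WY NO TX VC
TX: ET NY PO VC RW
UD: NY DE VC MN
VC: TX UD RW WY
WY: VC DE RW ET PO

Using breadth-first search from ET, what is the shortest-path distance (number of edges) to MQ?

Level 0: ET
Level 1: MN, NO, NY, PO, TX, WY
Level 2: BO, DE, GV, HJ, MQ, PL, RW, UD, VC
MQ first appears at level 2.

2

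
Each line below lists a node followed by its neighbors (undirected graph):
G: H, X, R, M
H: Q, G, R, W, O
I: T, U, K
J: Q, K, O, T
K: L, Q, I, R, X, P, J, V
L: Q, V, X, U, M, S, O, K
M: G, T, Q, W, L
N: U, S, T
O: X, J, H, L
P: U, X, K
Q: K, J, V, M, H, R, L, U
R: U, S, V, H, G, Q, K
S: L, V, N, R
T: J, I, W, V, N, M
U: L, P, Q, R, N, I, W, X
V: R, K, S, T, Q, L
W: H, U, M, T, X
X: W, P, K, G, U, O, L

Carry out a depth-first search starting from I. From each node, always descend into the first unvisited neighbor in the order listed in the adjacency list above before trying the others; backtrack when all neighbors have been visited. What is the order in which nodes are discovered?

I -> T -> J -> Q -> K -> L -> V -> R -> U -> P -> X -> W -> H -> G -> M -> O -> N -> S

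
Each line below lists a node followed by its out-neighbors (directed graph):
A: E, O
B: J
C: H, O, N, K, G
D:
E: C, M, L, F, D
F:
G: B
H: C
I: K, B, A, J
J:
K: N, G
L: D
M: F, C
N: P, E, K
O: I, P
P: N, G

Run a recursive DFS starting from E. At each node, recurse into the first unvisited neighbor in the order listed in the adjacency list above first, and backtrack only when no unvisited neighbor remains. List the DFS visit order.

Visit E
E → C
C → H
C → O
O → I
I → K
K → N
N → P
P → G
G → B
B → J
I → A
E → M
M → F
E → L
L → D

E → C → H → O → I → K → N → P → G → B → J → A → M → F → L → D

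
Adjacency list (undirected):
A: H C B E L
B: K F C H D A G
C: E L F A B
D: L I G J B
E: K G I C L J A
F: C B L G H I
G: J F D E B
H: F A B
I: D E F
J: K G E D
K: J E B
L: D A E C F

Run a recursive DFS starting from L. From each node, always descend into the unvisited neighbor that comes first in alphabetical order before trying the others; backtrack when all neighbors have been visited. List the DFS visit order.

L, A, B, C, E, G, D, I, F, H, J, K

Visit L
L → A
A → B
B → C
C → E
E → G
G → D
D → I
I → F
F → H
D → J
J → K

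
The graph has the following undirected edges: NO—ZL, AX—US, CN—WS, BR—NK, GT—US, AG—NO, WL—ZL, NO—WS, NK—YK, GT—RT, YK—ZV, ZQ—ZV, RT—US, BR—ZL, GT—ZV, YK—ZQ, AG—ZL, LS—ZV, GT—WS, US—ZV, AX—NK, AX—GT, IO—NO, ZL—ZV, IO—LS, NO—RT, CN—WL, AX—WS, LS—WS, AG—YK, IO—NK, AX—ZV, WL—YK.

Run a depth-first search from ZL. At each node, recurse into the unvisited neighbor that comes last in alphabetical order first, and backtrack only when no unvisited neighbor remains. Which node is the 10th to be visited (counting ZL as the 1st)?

US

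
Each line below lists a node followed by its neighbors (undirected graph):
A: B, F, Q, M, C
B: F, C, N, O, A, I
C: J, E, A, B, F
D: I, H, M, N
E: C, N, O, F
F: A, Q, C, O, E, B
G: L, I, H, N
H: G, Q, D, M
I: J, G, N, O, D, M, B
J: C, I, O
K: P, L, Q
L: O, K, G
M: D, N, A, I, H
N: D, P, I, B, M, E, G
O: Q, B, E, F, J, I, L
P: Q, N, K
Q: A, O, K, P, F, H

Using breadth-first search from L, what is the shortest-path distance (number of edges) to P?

2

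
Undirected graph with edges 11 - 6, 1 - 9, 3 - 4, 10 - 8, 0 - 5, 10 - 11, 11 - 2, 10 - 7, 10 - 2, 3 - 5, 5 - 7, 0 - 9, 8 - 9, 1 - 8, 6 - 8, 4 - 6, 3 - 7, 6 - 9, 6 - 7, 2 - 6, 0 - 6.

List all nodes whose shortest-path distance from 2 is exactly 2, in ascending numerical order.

0, 4, 7, 8, 9

Level 0: 2
Level 1: 6, 10, 11
Level 2: 0, 4, 7, 8, 9
Level 3: 1, 3, 5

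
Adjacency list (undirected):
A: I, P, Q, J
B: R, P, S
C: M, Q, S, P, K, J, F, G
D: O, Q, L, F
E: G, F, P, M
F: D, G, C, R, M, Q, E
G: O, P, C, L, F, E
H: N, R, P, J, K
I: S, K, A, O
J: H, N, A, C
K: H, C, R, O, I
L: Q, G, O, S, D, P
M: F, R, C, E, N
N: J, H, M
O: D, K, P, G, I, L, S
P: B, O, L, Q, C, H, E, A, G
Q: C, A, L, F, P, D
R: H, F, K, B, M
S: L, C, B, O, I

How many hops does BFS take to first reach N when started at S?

Level 0: S
Level 1: B, C, I, L, O
Level 2: A, D, F, G, J, K, M, P, Q, R
Level 3: E, H, N
N first appears at level 3.

3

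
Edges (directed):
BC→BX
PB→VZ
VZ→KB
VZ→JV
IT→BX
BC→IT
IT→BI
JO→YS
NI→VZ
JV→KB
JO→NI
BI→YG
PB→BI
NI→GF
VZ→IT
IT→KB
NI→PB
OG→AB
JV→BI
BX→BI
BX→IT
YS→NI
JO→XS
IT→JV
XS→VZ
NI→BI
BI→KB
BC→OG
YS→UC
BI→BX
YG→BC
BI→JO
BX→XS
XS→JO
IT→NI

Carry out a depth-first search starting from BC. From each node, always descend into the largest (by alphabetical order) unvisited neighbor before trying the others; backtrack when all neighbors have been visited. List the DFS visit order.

Visit BC
BC → OG
OG → AB
BC → IT
IT → NI
NI → VZ
VZ → KB
VZ → JV
JV → BI
BI → YG
BI → JO
JO → YS
YS → UC
JO → XS
BI → BX
NI → PB
NI → GF

BC → OG → AB → IT → NI → VZ → KB → JV → BI → YG → JO → YS → UC → XS → BX → PB → GF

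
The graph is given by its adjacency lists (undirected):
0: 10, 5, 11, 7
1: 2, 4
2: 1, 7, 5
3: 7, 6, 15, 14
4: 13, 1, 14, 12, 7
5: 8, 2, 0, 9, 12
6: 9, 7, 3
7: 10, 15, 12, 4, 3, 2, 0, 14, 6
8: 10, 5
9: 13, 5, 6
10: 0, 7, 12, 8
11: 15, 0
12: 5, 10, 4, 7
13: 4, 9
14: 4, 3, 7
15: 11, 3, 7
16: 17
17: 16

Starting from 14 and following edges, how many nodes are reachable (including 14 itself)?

16

BFS from 14 visits: 14, 3, 4, 7, 6, 15, 1, 12, 13, 0, 2, 10, 9, 11, 5, 8
Reachable nodes: 16 of 18 total.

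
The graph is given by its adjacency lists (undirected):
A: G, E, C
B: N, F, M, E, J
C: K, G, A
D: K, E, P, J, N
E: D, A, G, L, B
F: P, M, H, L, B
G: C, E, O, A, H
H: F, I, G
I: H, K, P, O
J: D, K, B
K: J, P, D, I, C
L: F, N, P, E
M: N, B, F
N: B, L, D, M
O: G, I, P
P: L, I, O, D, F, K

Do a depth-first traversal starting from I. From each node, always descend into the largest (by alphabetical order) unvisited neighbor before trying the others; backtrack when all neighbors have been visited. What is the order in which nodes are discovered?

I, P, O, G, H, F, M, N, L, E, D, K, J, B, C, A

Visit I
I → P
P → O
O → G
G → H
H → F
F → M
M → N
N → L
L → E
E → D
D → K
K → J
J → B
K → C
C → A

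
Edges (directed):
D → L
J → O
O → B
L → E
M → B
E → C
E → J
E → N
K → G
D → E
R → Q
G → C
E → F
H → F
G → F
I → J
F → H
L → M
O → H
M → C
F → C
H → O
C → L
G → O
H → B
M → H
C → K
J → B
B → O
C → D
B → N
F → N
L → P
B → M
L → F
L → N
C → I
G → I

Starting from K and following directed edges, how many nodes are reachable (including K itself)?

BFS from K visits: K, G, C, F, I, O, D, L, H, N, J, B, E, M, P
Reachable nodes: 15 of 17 total.

15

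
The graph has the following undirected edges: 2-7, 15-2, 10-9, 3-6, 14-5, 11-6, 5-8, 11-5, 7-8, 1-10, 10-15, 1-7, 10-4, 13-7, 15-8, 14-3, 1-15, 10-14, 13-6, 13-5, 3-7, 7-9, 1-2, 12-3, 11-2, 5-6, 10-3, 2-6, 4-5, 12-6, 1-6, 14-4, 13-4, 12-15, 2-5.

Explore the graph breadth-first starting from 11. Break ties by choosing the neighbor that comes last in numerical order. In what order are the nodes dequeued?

11 -> 6 -> 5 -> 2 -> 13 -> 12 -> 3 -> 1 -> 14 -> 8 -> 4 -> 15 -> 7 -> 10 -> 9

Visit 11; enqueue 6, 5, 2 → queue [6, 5, 2]
Visit 6; enqueue 13, 12, 3, 1 → queue [5, 2, 13, 12, 3, 1]
Visit 5; enqueue 14, 8, 4 → queue [2, 13, 12, 3, 1, 14, 8, 4]
Visit 2; enqueue 15, 7 → queue [13, 12, 3, 1, 14, 8, 4, 15, 7]
Visit 13 → queue [12, 3, 1, 14, 8, 4, 15, 7]
Visit 12 → queue [3, 1, 14, 8, 4, 15, 7]
Visit 3; enqueue 10 → queue [1, 14, 8, 4, 15, 7, 10]
Visit 1 → queue [14, 8, 4, 15, 7, 10]
Visit 14 → queue [8, 4, 15, 7, 10]
Visit 8 → queue [4, 15, 7, 10]
Visit 4 → queue [15, 7, 10]
Visit 15 → queue [7, 10]
Visit 7; enqueue 9 → queue [10, 9]
Visit 10 → queue [9]
Visit 9 → queue []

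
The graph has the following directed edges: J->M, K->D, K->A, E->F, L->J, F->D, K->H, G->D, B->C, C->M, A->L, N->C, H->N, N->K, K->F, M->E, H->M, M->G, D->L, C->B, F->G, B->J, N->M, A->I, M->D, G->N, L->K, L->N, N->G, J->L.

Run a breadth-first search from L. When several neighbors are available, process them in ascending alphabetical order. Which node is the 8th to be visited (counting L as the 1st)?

F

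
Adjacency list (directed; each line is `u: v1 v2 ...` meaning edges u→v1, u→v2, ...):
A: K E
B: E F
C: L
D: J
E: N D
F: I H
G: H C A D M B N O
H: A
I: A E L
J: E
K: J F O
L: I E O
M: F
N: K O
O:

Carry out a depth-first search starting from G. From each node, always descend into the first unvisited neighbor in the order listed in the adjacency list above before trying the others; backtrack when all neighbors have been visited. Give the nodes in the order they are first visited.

G, H, A, K, J, E, N, O, D, F, I, L, C, M, B

Visit G
G → H
H → A
A → K
K → J
J → E
E → N
N → O
E → D
K → F
F → I
I → L
G → C
G → M
G → B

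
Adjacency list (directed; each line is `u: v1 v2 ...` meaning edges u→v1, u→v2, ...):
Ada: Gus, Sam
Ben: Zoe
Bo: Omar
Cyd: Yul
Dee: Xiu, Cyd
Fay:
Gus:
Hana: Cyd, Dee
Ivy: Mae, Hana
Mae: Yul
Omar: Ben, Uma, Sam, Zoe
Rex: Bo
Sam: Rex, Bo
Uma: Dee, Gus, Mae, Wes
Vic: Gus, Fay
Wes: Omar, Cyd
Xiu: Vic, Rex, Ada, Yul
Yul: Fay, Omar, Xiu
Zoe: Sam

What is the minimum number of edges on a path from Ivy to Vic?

4

Level 0: Ivy
Level 1: Hana, Mae
Level 2: Cyd, Dee, Yul
Level 3: Fay, Omar, Xiu
Level 4: Ada, Ben, Rex, Sam, Uma, Vic, Zoe
Level 5: Bo, Gus, Wes
Vic first appears at level 4.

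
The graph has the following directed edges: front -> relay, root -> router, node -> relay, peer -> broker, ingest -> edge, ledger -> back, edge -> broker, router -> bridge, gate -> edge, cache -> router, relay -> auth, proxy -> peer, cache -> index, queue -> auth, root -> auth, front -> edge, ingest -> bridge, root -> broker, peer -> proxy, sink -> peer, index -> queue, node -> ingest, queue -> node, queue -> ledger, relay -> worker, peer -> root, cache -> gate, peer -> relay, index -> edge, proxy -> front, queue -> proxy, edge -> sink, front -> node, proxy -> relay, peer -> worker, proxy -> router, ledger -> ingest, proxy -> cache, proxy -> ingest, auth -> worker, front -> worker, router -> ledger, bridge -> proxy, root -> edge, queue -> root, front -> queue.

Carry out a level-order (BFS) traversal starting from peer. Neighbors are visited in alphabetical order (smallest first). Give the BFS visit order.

peer, broker, proxy, relay, root, worker, cache, front, ingest, router, auth, edge, gate, index, node, queue, bridge, ledger, sink, back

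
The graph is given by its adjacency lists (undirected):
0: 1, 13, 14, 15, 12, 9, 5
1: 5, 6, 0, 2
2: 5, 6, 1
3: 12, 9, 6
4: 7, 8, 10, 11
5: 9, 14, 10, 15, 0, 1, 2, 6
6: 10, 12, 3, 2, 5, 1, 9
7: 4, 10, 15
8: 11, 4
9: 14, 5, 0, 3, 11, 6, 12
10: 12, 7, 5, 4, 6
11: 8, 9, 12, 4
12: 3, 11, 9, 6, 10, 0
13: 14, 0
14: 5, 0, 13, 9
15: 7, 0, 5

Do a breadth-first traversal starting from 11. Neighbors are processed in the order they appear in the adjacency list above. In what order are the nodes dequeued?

11 8 9 12 4 14 5 0 3 6 10 7 13 15 1 2

Visit 11; enqueue 8, 9, 12, 4 → queue [8, 9, 12, 4]
Visit 8 → queue [9, 12, 4]
Visit 9; enqueue 14, 5, 0, 3, 6 → queue [12, 4, 14, 5, 0, 3, 6]
Visit 12; enqueue 10 → queue [4, 14, 5, 0, 3, 6, 10]
Visit 4; enqueue 7 → queue [14, 5, 0, 3, 6, 10, 7]
Visit 14; enqueue 13 → queue [5, 0, 3, 6, 10, 7, 13]
Visit 5; enqueue 15, 1, 2 → queue [0, 3, 6, 10, 7, 13, 15, 1, 2]
Visit 0 → queue [3, 6, 10, 7, 13, 15, 1, 2]
Visit 3 → queue [6, 10, 7, 13, 15, 1, 2]
Visit 6 → queue [10, 7, 13, 15, 1, 2]
Visit 10 → queue [7, 13, 15, 1, 2]
Visit 7 → queue [13, 15, 1, 2]
Visit 13 → queue [15, 1, 2]
Visit 15 → queue [1, 2]
Visit 1 → queue [2]
Visit 2 → queue []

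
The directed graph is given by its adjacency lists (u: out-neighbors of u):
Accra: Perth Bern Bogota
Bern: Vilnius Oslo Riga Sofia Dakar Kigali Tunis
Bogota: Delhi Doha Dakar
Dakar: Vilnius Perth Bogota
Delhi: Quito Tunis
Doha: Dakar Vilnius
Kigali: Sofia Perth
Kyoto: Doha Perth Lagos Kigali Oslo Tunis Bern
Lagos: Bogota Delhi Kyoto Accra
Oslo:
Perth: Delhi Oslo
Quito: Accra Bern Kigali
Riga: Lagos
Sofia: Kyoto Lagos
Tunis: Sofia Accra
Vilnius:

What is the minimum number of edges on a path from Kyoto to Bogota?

Level 0: Kyoto
Level 1: Bern, Doha, Kigali, Lagos, Oslo, Perth, Tunis
Level 2: Accra, Bogota, Dakar, Delhi, Riga, Sofia, Vilnius
Level 3: Quito
Bogota first appears at level 2.

2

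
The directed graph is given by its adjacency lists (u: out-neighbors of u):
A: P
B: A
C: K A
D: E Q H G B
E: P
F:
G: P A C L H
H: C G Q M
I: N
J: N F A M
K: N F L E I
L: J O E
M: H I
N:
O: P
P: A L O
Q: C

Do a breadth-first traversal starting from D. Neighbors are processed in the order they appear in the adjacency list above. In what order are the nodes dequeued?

D, E, Q, H, G, B, P, C, M, A, L, O, K, I, J, N, F

Visit D; enqueue E, Q, H, G, B → queue [E, Q, H, G, B]
Visit E; enqueue P → queue [Q, H, G, B, P]
Visit Q; enqueue C → queue [H, G, B, P, C]
Visit H; enqueue M → queue [G, B, P, C, M]
Visit G; enqueue A, L → queue [B, P, C, M, A, L]
Visit B → queue [P, C, M, A, L]
Visit P; enqueue O → queue [C, M, A, L, O]
Visit C; enqueue K → queue [M, A, L, O, K]
Visit M; enqueue I → queue [A, L, O, K, I]
Visit A → queue [L, O, K, I]
Visit L; enqueue J → queue [O, K, I, J]
Visit O → queue [K, I, J]
Visit K; enqueue N, F → queue [I, J, N, F]
Visit I → queue [J, N, F]
Visit J → queue [N, F]
Visit N → queue [F]
Visit F → queue []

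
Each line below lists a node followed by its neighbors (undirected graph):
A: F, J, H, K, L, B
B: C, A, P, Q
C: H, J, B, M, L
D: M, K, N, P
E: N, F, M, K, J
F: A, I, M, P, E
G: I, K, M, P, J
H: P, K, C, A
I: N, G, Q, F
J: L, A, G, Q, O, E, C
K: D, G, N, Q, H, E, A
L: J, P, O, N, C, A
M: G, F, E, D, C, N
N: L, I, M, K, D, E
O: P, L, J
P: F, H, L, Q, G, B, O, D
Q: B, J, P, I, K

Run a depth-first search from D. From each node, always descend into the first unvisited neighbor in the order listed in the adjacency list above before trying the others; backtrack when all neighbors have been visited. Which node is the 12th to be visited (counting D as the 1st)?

Visit D
D → M
M → G
G → I
I → N
N → L
L → J
J → A
A → F
F → P
P → H
H → K
K → Q
Q → B
B → C
K → E
P → O

Visit order: D, M, G, I, N, L, J, A, F, P, H, K, Q, B, C, E, O

K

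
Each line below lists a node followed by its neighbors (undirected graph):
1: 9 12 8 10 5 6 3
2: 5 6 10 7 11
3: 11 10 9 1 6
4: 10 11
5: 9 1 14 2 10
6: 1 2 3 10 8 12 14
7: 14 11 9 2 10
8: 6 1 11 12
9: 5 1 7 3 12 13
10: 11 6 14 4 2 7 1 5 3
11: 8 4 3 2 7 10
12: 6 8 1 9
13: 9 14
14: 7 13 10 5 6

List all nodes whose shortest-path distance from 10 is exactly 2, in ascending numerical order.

8, 9, 12, 13

Level 0: 10
Level 1: 1, 2, 3, 4, 5, 6, 7, 11, 14
Level 2: 8, 9, 12, 13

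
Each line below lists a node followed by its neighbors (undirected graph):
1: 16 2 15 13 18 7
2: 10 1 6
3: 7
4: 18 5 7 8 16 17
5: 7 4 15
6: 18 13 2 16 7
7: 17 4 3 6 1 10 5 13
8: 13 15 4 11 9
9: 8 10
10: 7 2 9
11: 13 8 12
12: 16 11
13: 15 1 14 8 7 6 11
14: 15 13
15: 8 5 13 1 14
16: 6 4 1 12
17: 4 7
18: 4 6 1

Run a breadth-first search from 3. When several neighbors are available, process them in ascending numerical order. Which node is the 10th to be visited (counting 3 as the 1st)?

Visit 3; enqueue 7 → queue [7]
Visit 7; enqueue 1, 4, 5, 6, 10, 13, 17 → queue [1, 4, 5, 6, 10, 13, 17]
Visit 1; enqueue 2, 15, 16, 18 → queue [4, 5, 6, 10, 13, 17, 2, 15, 16, 18]
Visit 4; enqueue 8 → queue [5, 6, 10, 13, 17, 2, 15, 16, 18, 8]
Visit 5 → queue [6, 10, 13, 17, 2, 15, 16, 18, 8]
Visit 6 → queue [10, 13, 17, 2, 15, 16, 18, 8]
Visit 10; enqueue 9 → queue [13, 17, 2, 15, 16, 18, 8, 9]
Visit 13; enqueue 11, 14 → queue [17, 2, 15, 16, 18, 8, 9, 11, 14]
Visit 17 → queue [2, 15, 16, 18, 8, 9, 11, 14]
Visit 2 → queue [15, 16, 18, 8, 9, 11, 14]
Visit 15 → queue [16, 18, 8, 9, 11, 14]
Visit 16; enqueue 12 → queue [18, 8, 9, 11, 14, 12]
Visit 18 → queue [8, 9, 11, 14, 12]
Visit 8 → queue [9, 11, 14, 12]
Visit 9 → queue [11, 14, 12]
Visit 11 → queue [14, 12]
Visit 14 → queue [12]
Visit 12 → queue []

Visit order: 3, 7, 1, 4, 5, 6, 10, 13, 17, 2, 15, 16, 18, 8, 9, 11, 14, 12

2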